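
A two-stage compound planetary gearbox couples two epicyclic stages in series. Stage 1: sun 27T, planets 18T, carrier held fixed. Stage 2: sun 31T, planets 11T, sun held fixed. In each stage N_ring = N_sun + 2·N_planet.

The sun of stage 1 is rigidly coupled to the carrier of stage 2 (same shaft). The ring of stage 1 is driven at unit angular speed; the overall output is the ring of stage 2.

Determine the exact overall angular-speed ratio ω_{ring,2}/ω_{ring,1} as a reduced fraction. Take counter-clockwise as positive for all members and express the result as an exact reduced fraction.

-196/53

Stage 1: N_ring = 27 + 2·18 = 63
Stage 1: 27(ω_s−ω_c) = −63(ω_r−ω_c),  ω_c=0, ω_r=1
Stage 1: ω_s = 0 − (63/27)(1−0) = -7/3
  ⇒ ω_s¹/ω_r¹ = -7/3
Stage 2: N_ring = 31 + 2·11 = 53
Stage 2: 31(ω_s−ω_c) = −53(ω_r−ω_c),  ω_s=0, ω_c=1
Stage 2: ω_r = 1 − (31/53)(0−1) = 84/53
  ⇒ ω_r²/ω_c² = 84/53
Coupling ω_c² = ω_s¹ ⇒ overall = -7/3 × 84/53 = -196/53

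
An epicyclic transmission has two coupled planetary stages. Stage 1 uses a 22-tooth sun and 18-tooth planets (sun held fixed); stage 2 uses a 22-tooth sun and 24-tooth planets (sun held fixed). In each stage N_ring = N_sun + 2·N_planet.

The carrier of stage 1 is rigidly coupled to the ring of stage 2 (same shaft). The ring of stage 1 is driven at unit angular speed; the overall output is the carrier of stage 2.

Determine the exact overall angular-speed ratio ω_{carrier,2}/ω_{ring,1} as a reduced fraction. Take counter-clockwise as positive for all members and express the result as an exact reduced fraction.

Stage 1: N_ring = 22 + 2·18 = 58
Stage 1: 22(ω_s−ω_c) = −58(ω_r−ω_c),  ω_s=0, ω_r=1
Stage 1: 22(0−ω_c) = −58(1−ω_c)  ⇒  80ω_c = 58  ⇒  ω_c = 29/40
  ⇒ ω_c¹/ω_r¹ = 29/40
Stage 2: N_ring = 22 + 2·24 = 70
Stage 2: 22(ω_s−ω_c) = −70(ω_r−ω_c),  ω_s=0, ω_r=1
Stage 2: 22(0−ω_c) = −70(1−ω_c)  ⇒  92ω_c = 70  ⇒  ω_c = 35/46
  ⇒ ω_c²/ω_r² = 35/46
Coupling ω_r² = ω_c¹ ⇒ overall = 29/40 × 35/46 = 203/368

203/368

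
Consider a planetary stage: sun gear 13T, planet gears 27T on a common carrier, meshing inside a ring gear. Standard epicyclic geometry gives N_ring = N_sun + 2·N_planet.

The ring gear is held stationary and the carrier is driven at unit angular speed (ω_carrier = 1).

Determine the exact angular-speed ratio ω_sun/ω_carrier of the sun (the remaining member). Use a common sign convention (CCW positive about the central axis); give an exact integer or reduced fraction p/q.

80/13

N_ring = 13 + 2·27 = 67
13(ω_s−ω_c) = −67(ω_r−ω_c),  ω_r=0, ω_c=1
ω_s = 1 − (67/13)(0−1) = 80/13
ω_s/ω_c = 80/13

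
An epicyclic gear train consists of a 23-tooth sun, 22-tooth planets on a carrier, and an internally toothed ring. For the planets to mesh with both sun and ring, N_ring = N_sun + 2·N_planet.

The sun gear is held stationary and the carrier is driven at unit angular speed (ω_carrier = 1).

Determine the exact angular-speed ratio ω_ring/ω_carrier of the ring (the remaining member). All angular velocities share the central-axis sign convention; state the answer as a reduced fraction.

90/67

N_ring = 23 + 2·22 = 67
23(ω_s−ω_c) = −67(ω_r−ω_c),  ω_s=0, ω_c=1
ω_r = 1 − (23/67)(0−1) = 90/67
ω_r/ω_c = 90/67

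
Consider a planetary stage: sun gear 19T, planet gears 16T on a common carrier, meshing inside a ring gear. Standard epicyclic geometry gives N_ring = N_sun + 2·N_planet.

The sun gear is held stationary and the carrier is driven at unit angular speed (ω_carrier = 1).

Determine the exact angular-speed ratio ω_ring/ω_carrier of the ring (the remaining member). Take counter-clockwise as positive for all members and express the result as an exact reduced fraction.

N_ring = 19 + 2·16 = 51
19(ω_s−ω_c) = −51(ω_r−ω_c),  ω_s=0, ω_c=1
ω_r = 1 − (19/51)(0−1) = 70/51
ω_r/ω_c = 70/51

70/51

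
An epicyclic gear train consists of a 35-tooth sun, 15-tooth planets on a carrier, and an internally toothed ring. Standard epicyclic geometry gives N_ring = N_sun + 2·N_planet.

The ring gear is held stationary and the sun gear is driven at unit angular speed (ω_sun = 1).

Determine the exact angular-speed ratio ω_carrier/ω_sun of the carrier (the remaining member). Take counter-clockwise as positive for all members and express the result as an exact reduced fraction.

N_ring = 35 + 2·15 = 65
35(ω_s−ω_c) = −65(ω_r−ω_c),  ω_r=0, ω_s=1
35(1−ω_c) = −65(0−ω_c)  ⇒  100ω_c = 35  ⇒  ω_c = 7/20
ω_c/ω_s = 7/20

7/20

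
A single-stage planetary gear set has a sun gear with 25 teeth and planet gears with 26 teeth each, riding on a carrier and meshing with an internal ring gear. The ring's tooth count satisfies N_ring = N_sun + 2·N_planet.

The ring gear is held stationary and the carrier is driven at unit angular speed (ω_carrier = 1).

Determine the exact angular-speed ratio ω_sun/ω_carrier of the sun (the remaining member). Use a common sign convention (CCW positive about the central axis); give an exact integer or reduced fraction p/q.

N_ring = 25 + 2·26 = 77
25(ω_s−ω_c) = −77(ω_r−ω_c),  ω_r=0, ω_c=1
ω_s = 1 − (77/25)(0−1) = 102/25
ω_s/ω_c = 102/25

102/25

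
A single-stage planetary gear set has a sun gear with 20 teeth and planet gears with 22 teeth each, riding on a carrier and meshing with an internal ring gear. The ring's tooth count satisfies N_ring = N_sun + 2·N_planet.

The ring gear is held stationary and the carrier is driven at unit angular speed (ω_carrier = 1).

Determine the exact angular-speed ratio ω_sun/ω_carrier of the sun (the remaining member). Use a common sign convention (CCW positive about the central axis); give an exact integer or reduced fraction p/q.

21/5

N_ring = 20 + 2·22 = 64
20(ω_s−ω_c) = −64(ω_r−ω_c),  ω_r=0, ω_c=1
ω_s = 1 − (64/20)(0−1) = 21/5
ω_s/ω_c = 21/5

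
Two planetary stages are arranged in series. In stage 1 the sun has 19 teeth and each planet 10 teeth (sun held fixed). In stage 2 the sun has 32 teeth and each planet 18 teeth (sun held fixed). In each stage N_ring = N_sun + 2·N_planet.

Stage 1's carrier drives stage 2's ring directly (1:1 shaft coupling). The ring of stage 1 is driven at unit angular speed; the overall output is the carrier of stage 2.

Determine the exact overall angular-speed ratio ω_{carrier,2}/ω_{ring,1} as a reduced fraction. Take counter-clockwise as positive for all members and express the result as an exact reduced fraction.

Stage 1: N_ring = 19 + 2·10 = 39
Stage 1: 19(ω_s−ω_c) = −39(ω_r−ω_c),  ω_s=0, ω_r=1
Stage 1: 19(0−ω_c) = −39(1−ω_c)  ⇒  58ω_c = 39  ⇒  ω_c = 39/58
  ⇒ ω_c¹/ω_r¹ = 39/58
Stage 2: N_ring = 32 + 2·18 = 68
Stage 2: 32(ω_s−ω_c) = −68(ω_r−ω_c),  ω_s=0, ω_r=1
Stage 2: 32(0−ω_c) = −68(1−ω_c)  ⇒  100ω_c = 68  ⇒  ω_c = 17/25
  ⇒ ω_c²/ω_r² = 17/25
Coupling ω_r² = ω_c¹ ⇒ overall = 39/58 × 17/25 = 663/1450

663/1450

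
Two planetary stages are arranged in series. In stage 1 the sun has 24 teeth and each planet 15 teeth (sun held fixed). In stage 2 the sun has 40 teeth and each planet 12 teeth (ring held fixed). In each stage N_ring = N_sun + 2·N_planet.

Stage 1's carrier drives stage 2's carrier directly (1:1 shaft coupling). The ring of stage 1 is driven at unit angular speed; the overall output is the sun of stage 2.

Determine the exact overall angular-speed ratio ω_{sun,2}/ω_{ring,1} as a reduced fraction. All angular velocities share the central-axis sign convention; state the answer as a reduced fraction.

9/5

Stage 1: N_ring = 24 + 2·15 = 54
Stage 1: 24(ω_s−ω_c) = −54(ω_r−ω_c),  ω_s=0, ω_r=1
Stage 1: 24(0−ω_c) = −54(1−ω_c)  ⇒  78ω_c = 54  ⇒  ω_c = 9/13
  ⇒ ω_c¹/ω_r¹ = 9/13
Stage 2: N_ring = 40 + 2·12 = 64
Stage 2: 40(ω_s−ω_c) = −64(ω_r−ω_c),  ω_r=0, ω_c=1
Stage 2: ω_s = 1 − (64/40)(0−1) = 13/5
  ⇒ ω_s²/ω_c² = 13/5
Coupling ω_c² = ω_c¹ ⇒ overall = 9/13 × 13/5 = 9/5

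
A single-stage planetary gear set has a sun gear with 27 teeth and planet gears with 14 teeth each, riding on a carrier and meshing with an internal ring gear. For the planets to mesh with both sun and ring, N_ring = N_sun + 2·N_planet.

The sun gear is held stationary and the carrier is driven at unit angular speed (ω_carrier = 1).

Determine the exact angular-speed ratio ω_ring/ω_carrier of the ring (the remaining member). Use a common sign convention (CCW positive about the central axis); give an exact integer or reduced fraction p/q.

N_ring = 27 + 2·14 = 55
27(ω_s−ω_c) = −55(ω_r−ω_c),  ω_s=0, ω_c=1
ω_r = 1 − (27/55)(0−1) = 82/55
ω_r/ω_c = 82/55

82/55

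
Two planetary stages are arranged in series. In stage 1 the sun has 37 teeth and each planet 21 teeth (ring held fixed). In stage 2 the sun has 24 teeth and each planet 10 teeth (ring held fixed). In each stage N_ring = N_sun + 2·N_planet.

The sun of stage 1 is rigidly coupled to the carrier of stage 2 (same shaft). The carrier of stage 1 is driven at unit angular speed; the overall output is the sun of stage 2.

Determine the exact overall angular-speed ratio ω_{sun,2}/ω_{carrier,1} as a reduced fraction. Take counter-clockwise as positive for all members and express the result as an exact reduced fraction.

Stage 1: N_ring = 37 + 2·21 = 79
Stage 1: 37(ω_s−ω_c) = −79(ω_r−ω_c),  ω_r=0, ω_c=1
Stage 1: ω_s = 1 − (79/37)(0−1) = 116/37
  ⇒ ω_s¹/ω_c¹ = 116/37
Stage 2: N_ring = 24 + 2·10 = 44
Stage 2: 24(ω_s−ω_c) = −44(ω_r−ω_c),  ω_r=0, ω_c=1
Stage 2: ω_s = 1 − (44/24)(0−1) = 17/6
  ⇒ ω_s²/ω_c² = 17/6
Coupling ω_c² = ω_s¹ ⇒ overall = 116/37 × 17/6 = 986/111

986/111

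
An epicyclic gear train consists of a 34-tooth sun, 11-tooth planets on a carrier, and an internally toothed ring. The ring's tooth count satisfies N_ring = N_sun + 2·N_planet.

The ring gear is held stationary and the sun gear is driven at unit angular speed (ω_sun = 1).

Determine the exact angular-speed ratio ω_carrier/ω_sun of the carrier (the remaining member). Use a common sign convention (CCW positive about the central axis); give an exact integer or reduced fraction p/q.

17/45

N_ring = 34 + 2·11 = 56
34(ω_s−ω_c) = −56(ω_r−ω_c),  ω_r=0, ω_s=1
34(1−ω_c) = −56(0−ω_c)  ⇒  90ω_c = 34  ⇒  ω_c = 17/45
ω_c/ω_s = 17/45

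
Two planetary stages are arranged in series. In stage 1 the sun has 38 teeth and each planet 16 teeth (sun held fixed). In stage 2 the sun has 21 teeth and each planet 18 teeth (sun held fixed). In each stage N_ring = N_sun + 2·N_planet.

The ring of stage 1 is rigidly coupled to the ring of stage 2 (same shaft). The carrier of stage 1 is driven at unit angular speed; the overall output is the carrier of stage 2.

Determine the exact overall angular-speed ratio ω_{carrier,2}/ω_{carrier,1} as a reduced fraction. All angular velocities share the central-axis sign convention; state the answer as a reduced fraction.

513/455

Stage 1: N_ring = 38 + 2·16 = 70
Stage 1: 38(ω_s−ω_c) = −70(ω_r−ω_c),  ω_s=0, ω_c=1
Stage 1: ω_r = 1 − (38/70)(0−1) = 54/35
  ⇒ ω_r¹/ω_c¹ = 54/35
Stage 2: N_ring = 21 + 2·18 = 57
Stage 2: 21(ω_s−ω_c) = −57(ω_r−ω_c),  ω_s=0, ω_r=1
Stage 2: 21(0−ω_c) = −57(1−ω_c)  ⇒  78ω_c = 57  ⇒  ω_c = 19/26
  ⇒ ω_c²/ω_r² = 19/26
Coupling ω_r² = ω_r¹ ⇒ overall = 54/35 × 19/26 = 513/455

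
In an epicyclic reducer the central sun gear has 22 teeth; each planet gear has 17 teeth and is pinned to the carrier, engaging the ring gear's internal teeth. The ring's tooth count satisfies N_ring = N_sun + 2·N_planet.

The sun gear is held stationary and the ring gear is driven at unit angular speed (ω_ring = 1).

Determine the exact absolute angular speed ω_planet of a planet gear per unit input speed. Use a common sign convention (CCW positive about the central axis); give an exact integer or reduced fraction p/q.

28/17

N_ring = 22 + 2·17 = 56
22(ω_s−ω_c) = −56(ω_r−ω_c),  ω_s=0, ω_r=1
22(0−ω_c) = −56(1−ω_c)  ⇒  78ω_c = 56  ⇒  ω_c = 28/39
sun–planet: 22·(0−28/39) = −17·(ω_p−ω_c)  ⇒  ω_p−ω_c = −(22/17)·(-28/39) = 616/663
ω_p = 28/39 + 616/663 = 28/17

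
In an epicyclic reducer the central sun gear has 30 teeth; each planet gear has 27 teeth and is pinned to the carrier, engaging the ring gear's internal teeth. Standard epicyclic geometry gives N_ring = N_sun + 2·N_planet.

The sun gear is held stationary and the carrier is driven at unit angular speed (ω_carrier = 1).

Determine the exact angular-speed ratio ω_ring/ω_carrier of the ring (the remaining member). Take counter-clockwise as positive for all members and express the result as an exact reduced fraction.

N_ring = 30 + 2·27 = 84
30(ω_s−ω_c) = −84(ω_r−ω_c),  ω_s=0, ω_c=1
ω_r = 1 − (30/84)(0−1) = 19/14
ω_r/ω_c = 19/14

19/14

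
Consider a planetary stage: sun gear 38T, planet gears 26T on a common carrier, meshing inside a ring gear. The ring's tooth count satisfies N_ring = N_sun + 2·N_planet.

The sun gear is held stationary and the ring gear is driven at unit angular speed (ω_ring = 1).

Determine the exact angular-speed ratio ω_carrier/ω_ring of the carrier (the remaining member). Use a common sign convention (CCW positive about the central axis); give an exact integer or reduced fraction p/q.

N_ring = 38 + 2·26 = 90
38(ω_s−ω_c) = −90(ω_r−ω_c),  ω_s=0, ω_r=1
38(0−ω_c) = −90(1−ω_c)  ⇒  128ω_c = 90  ⇒  ω_c = 45/64
ω_c/ω_r = 45/64

45/64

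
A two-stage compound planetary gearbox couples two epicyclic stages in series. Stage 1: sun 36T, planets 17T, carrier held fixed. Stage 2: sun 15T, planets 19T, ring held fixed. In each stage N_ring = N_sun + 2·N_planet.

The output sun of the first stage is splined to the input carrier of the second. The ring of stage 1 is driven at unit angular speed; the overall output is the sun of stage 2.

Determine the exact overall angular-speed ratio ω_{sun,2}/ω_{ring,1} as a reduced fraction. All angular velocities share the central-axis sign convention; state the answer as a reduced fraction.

-238/27

Stage 1: N_ring = 36 + 2·17 = 70
Stage 1: 36(ω_s−ω_c) = −70(ω_r−ω_c),  ω_c=0, ω_r=1
Stage 1: ω_s = 0 − (70/36)(1−0) = -35/18
  ⇒ ω_s¹/ω_r¹ = -35/18
Stage 2: N_ring = 15 + 2·19 = 53
Stage 2: 15(ω_s−ω_c) = −53(ω_r−ω_c),  ω_r=0, ω_c=1
Stage 2: ω_s = 1 − (53/15)(0−1) = 68/15
  ⇒ ω_s²/ω_c² = 68/15
Coupling ω_c² = ω_s¹ ⇒ overall = -35/18 × 68/15 = -238/27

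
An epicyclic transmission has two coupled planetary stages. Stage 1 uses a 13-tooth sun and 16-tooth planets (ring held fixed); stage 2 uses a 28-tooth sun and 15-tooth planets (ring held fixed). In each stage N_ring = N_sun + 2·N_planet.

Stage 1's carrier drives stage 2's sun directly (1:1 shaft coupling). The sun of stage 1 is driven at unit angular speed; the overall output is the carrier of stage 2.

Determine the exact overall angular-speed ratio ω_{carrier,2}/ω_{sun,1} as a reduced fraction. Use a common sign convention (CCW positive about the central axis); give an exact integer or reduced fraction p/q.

91/1247

Stage 1: N_ring = 13 + 2·16 = 45
Stage 1: 13(ω_s−ω_c) = −45(ω_r−ω_c),  ω_r=0, ω_s=1
Stage 1: 13(1−ω_c) = −45(0−ω_c)  ⇒  58ω_c = 13  ⇒  ω_c = 13/58
  ⇒ ω_c¹/ω_s¹ = 13/58
Stage 2: N_ring = 28 + 2·15 = 58
Stage 2: 28(ω_s−ω_c) = −58(ω_r−ω_c),  ω_r=0, ω_s=1
Stage 2: 28(1−ω_c) = −58(0−ω_c)  ⇒  86ω_c = 28  ⇒  ω_c = 14/43
  ⇒ ω_c²/ω_s² = 14/43
Coupling ω_s² = ω_c¹ ⇒ overall = 13/58 × 14/43 = 91/1247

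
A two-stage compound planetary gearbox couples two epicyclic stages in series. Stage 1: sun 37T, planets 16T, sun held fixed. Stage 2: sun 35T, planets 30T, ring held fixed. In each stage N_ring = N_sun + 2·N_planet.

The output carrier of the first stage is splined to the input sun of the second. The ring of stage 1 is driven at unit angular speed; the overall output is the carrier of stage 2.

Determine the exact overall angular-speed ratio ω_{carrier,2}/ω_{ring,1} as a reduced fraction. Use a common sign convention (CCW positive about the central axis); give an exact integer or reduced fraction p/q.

483/2756

Stage 1: N_ring = 37 + 2·16 = 69
Stage 1: 37(ω_s−ω_c) = −69(ω_r−ω_c),  ω_s=0, ω_r=1
Stage 1: 37(0−ω_c) = −69(1−ω_c)  ⇒  106ω_c = 69  ⇒  ω_c = 69/106
  ⇒ ω_c¹/ω_r¹ = 69/106
Stage 2: N_ring = 35 + 2·30 = 95
Stage 2: 35(ω_s−ω_c) = −95(ω_r−ω_c),  ω_r=0, ω_s=1
Stage 2: 35(1−ω_c) = −95(0−ω_c)  ⇒  130ω_c = 35  ⇒  ω_c = 7/26
  ⇒ ω_c²/ω_s² = 7/26
Coupling ω_s² = ω_c¹ ⇒ overall = 69/106 × 7/26 = 483/2756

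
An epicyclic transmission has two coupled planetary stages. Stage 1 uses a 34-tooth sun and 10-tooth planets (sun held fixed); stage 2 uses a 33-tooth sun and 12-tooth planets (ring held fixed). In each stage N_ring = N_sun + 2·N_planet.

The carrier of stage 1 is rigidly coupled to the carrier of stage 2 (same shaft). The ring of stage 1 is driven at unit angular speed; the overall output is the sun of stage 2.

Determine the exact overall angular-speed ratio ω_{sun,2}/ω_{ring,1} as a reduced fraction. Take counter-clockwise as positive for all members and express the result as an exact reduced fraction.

Stage 1: N_ring = 34 + 2·10 = 54
Stage 1: 34(ω_s−ω_c) = −54(ω_r−ω_c),  ω_s=0, ω_r=1
Stage 1: 34(0−ω_c) = −54(1−ω_c)  ⇒  88ω_c = 54  ⇒  ω_c = 27/44
  ⇒ ω_c¹/ω_r¹ = 27/44
Stage 2: N_ring = 33 + 2·12 = 57
Stage 2: 33(ω_s−ω_c) = −57(ω_r−ω_c),  ω_r=0, ω_c=1
Stage 2: ω_s = 1 − (57/33)(0−1) = 30/11
  ⇒ ω_s²/ω_c² = 30/11
Coupling ω_c² = ω_c¹ ⇒ overall = 27/44 × 30/11 = 405/242

405/242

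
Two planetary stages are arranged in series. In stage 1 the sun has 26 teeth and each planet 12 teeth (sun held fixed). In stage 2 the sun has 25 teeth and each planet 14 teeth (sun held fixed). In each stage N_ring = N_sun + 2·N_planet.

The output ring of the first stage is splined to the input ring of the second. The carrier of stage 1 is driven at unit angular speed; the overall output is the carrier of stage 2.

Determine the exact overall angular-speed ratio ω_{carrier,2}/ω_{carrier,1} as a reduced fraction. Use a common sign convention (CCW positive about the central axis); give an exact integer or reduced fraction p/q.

Stage 1: N_ring = 26 + 2·12 = 50
Stage 1: 26(ω_s−ω_c) = −50(ω_r−ω_c),  ω_s=0, ω_c=1
Stage 1: ω_r = 1 − (26/50)(0−1) = 38/25
  ⇒ ω_r¹/ω_c¹ = 38/25
Stage 2: N_ring = 25 + 2·14 = 53
Stage 2: 25(ω_s−ω_c) = −53(ω_r−ω_c),  ω_s=0, ω_r=1
Stage 2: 25(0−ω_c) = −53(1−ω_c)  ⇒  78ω_c = 53  ⇒  ω_c = 53/78
  ⇒ ω_c²/ω_r² = 53/78
Coupling ω_r² = ω_r¹ ⇒ overall = 38/25 × 53/78 = 1007/975

1007/975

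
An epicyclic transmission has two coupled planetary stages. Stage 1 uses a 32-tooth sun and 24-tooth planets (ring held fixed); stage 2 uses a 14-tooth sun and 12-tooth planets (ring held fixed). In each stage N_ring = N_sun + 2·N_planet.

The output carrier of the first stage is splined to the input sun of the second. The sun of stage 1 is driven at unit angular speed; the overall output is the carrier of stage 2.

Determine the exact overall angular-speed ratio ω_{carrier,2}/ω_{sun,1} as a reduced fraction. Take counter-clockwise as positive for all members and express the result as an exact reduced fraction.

1/13

Stage 1: N_ring = 32 + 2·24 = 80
Stage 1: 32(ω_s−ω_c) = −80(ω_r−ω_c),  ω_r=0, ω_s=1
Stage 1: 32(1−ω_c) = −80(0−ω_c)  ⇒  112ω_c = 32  ⇒  ω_c = 2/7
  ⇒ ω_c¹/ω_s¹ = 2/7
Stage 2: N_ring = 14 + 2·12 = 38
Stage 2: 14(ω_s−ω_c) = −38(ω_r−ω_c),  ω_r=0, ω_s=1
Stage 2: 14(1−ω_c) = −38(0−ω_c)  ⇒  52ω_c = 14  ⇒  ω_c = 7/26
  ⇒ ω_c²/ω_s² = 7/26
Coupling ω_s² = ω_c¹ ⇒ overall = 2/7 × 7/26 = 1/13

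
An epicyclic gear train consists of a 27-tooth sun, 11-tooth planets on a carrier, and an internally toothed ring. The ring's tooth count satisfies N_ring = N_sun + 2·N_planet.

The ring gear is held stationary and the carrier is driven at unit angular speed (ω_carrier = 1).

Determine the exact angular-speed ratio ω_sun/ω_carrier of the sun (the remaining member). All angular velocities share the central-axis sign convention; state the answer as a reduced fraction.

76/27

N_ring = 27 + 2·11 = 49
27(ω_s−ω_c) = −49(ω_r−ω_c),  ω_r=0, ω_c=1
ω_s = 1 − (49/27)(0−1) = 76/27
ω_s/ω_c = 76/27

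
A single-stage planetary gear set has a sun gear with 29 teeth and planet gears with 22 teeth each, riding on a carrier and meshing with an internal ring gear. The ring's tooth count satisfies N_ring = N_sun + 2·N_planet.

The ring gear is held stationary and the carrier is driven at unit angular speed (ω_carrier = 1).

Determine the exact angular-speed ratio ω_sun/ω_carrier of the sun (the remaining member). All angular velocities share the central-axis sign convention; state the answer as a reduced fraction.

102/29

N_ring = 29 + 2·22 = 73
29(ω_s−ω_c) = −73(ω_r−ω_c),  ω_r=0, ω_c=1
ω_s = 1 − (73/29)(0−1) = 102/29
ω_s/ω_c = 102/29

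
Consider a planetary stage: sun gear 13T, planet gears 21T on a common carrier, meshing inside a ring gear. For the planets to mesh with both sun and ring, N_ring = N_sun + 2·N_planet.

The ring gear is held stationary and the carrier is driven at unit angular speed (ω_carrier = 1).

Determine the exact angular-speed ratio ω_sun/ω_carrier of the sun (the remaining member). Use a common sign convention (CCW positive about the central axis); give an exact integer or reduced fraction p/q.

N_ring = 13 + 2·21 = 55
13(ω_s−ω_c) = −55(ω_r−ω_c),  ω_r=0, ω_c=1
ω_s = 1 − (55/13)(0−1) = 68/13
ω_s/ω_c = 68/13

68/13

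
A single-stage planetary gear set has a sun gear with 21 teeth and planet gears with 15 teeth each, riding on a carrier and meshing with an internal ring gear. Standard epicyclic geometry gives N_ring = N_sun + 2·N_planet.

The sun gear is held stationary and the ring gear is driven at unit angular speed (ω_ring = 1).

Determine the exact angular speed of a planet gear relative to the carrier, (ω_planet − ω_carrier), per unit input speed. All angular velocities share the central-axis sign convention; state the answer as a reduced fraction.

119/120

N_ring = 21 + 2·15 = 51
21(ω_s−ω_c) = −51(ω_r−ω_c),  ω_s=0, ω_r=1
21(0−ω_c) = −51(1−ω_c)  ⇒  72ω_c = 51  ⇒  ω_c = 17/24
sun–planet: 21·(0−17/24) = −15·(ω_p−ω_c)  ⇒  ω_p−ω_c = −(21/15)·(-17/24) = 119/120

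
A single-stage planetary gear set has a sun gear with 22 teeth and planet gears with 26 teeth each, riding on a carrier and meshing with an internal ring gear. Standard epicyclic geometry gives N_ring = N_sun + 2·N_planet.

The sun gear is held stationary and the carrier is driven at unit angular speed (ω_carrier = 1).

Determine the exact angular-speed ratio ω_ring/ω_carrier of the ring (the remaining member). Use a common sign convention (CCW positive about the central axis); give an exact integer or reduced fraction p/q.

N_ring = 22 + 2·26 = 74
22(ω_s−ω_c) = −74(ω_r−ω_c),  ω_s=0, ω_c=1
ω_r = 1 − (22/74)(0−1) = 48/37
ω_r/ω_c = 48/37

48/37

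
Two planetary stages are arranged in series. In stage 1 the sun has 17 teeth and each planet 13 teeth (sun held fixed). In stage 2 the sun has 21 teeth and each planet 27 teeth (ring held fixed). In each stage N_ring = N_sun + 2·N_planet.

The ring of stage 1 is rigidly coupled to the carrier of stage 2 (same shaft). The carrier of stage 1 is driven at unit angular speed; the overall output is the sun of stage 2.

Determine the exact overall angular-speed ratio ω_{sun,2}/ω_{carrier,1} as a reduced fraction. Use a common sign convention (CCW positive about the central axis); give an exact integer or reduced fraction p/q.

1920/301

Stage 1: N_ring = 17 + 2·13 = 43
Stage 1: 17(ω_s−ω_c) = −43(ω_r−ω_c),  ω_s=0, ω_c=1
Stage 1: ω_r = 1 − (17/43)(0−1) = 60/43
  ⇒ ω_r¹/ω_c¹ = 60/43
Stage 2: N_ring = 21 + 2·27 = 75
Stage 2: 21(ω_s−ω_c) = −75(ω_r−ω_c),  ω_r=0, ω_c=1
Stage 2: ω_s = 1 − (75/21)(0−1) = 32/7
  ⇒ ω_s²/ω_c² = 32/7
Coupling ω_c² = ω_r¹ ⇒ overall = 60/43 × 32/7 = 1920/301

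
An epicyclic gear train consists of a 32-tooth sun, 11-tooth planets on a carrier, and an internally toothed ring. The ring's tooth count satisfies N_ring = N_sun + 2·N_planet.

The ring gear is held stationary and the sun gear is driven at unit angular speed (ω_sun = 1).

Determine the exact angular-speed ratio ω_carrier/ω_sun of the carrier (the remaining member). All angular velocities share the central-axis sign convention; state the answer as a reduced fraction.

16/43

N_ring = 32 + 2·11 = 54
32(ω_s−ω_c) = −54(ω_r−ω_c),  ω_r=0, ω_s=1
32(1−ω_c) = −54(0−ω_c)  ⇒  86ω_c = 32  ⇒  ω_c = 16/43
ω_c/ω_s = 16/43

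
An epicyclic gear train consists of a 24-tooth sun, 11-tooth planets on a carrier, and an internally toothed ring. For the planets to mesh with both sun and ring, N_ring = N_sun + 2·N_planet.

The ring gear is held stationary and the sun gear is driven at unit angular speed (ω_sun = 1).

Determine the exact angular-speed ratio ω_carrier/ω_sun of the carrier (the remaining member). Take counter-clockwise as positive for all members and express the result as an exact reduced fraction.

N_ring = 24 + 2·11 = 46
24(ω_s−ω_c) = −46(ω_r−ω_c),  ω_r=0, ω_s=1
24(1−ω_c) = −46(0−ω_c)  ⇒  70ω_c = 24  ⇒  ω_c = 12/35
ω_c/ω_s = 12/35

12/35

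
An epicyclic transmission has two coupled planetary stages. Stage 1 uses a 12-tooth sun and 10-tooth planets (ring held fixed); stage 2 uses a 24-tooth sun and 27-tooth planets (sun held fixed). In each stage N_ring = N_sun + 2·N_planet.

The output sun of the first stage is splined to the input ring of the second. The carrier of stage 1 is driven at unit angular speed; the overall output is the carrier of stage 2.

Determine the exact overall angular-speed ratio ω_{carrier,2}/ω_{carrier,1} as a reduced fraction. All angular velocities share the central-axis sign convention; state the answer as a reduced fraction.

Stage 1: N_ring = 12 + 2·10 = 32
Stage 1: 12(ω_s−ω_c) = −32(ω_r−ω_c),  ω_r=0, ω_c=1
Stage 1: ω_s = 1 − (32/12)(0−1) = 11/3
  ⇒ ω_s¹/ω_c¹ = 11/3
Stage 2: N_ring = 24 + 2·27 = 78
Stage 2: 24(ω_s−ω_c) = −78(ω_r−ω_c),  ω_s=0, ω_r=1
Stage 2: 24(0−ω_c) = −78(1−ω_c)  ⇒  102ω_c = 78  ⇒  ω_c = 13/17
  ⇒ ω_c²/ω_r² = 13/17
Coupling ω_r² = ω_s¹ ⇒ overall = 11/3 × 13/17 = 143/51

143/51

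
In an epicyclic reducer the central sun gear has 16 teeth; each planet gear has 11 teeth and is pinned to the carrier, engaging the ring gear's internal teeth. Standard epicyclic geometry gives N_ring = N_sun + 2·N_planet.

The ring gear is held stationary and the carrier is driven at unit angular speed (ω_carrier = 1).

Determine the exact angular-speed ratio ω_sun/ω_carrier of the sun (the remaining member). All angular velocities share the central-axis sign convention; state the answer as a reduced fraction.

27/8

N_ring = 16 + 2·11 = 38
16(ω_s−ω_c) = −38(ω_r−ω_c),  ω_r=0, ω_c=1
ω_s = 1 − (38/16)(0−1) = 27/8
ω_s/ω_c = 27/8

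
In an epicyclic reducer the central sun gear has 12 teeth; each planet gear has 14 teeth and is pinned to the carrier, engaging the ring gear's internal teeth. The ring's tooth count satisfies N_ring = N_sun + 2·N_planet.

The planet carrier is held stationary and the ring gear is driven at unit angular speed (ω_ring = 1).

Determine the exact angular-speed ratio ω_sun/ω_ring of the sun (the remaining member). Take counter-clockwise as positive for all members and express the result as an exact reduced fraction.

-10/3

N_ring = 12 + 2·14 = 40
12(ω_s−ω_c) = −40(ω_r−ω_c),  ω_c=0, ω_r=1
ω_s = 0 − (40/12)(1−0) = -10/3
ω_s/ω_r = -10/3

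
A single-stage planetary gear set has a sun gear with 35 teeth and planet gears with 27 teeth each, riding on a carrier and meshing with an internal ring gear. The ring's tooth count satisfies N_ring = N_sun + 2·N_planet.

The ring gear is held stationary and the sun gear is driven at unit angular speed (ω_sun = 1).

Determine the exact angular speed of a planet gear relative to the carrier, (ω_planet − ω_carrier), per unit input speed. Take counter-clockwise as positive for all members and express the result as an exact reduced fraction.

-3115/3348

N_ring = 35 + 2·27 = 89
35(ω_s−ω_c) = −89(ω_r−ω_c),  ω_r=0, ω_s=1
35(1−ω_c) = −89(0−ω_c)  ⇒  124ω_c = 35  ⇒  ω_c = 35/124
sun–planet: 35·(1−35/124) = −27·(ω_p−ω_c)  ⇒  ω_p−ω_c = −(35/27)·(89/124) = -3115/3348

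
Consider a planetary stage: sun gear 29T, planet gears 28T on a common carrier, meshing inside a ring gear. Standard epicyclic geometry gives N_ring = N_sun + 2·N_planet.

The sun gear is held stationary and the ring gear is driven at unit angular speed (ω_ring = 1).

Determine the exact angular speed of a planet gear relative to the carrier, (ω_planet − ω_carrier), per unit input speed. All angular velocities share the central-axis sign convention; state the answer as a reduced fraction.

N_ring = 29 + 2·28 = 85
29(ω_s−ω_c) = −85(ω_r−ω_c),  ω_s=0, ω_r=1
29(0−ω_c) = −85(1−ω_c)  ⇒  114ω_c = 85  ⇒  ω_c = 85/114
sun–planet: 29·(0−85/114) = −28·(ω_p−ω_c)  ⇒  ω_p−ω_c = −(29/28)·(-85/114) = 2465/3192

2465/3192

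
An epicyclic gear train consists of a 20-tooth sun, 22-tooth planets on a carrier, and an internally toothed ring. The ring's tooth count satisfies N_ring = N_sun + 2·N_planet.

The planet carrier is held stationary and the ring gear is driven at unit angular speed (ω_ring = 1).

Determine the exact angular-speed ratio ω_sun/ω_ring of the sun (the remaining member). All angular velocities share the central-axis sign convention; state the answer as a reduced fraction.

-16/5

N_ring = 20 + 2·22 = 64
20(ω_s−ω_c) = −64(ω_r−ω_c),  ω_c=0, ω_r=1
ω_s = 0 − (64/20)(1−0) = -16/5
ω_s/ω_r = -16/5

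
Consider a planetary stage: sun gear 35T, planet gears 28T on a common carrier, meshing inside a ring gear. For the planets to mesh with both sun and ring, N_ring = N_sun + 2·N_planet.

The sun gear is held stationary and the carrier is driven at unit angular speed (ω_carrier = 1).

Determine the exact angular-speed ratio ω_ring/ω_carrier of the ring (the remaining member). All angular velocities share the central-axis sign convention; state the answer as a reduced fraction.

18/13

N_ring = 35 + 2·28 = 91
35(ω_s−ω_c) = −91(ω_r−ω_c),  ω_s=0, ω_c=1
ω_r = 1 − (35/91)(0−1) = 18/13
ω_r/ω_c = 18/13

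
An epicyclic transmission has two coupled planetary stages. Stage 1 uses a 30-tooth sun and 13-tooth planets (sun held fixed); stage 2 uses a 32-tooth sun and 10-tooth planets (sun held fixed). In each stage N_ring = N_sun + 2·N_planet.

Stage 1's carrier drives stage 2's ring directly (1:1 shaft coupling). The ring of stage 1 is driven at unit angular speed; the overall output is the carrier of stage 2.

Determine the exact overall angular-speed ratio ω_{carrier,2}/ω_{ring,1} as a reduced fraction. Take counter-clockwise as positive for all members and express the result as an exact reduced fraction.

Stage 1: N_ring = 30 + 2·13 = 56
Stage 1: 30(ω_s−ω_c) = −56(ω_r−ω_c),  ω_s=0, ω_r=1
Stage 1: 30(0−ω_c) = −56(1−ω_c)  ⇒  86ω_c = 56  ⇒  ω_c = 28/43
  ⇒ ω_c¹/ω_r¹ = 28/43
Stage 2: N_ring = 32 + 2·10 = 52
Stage 2: 32(ω_s−ω_c) = −52(ω_r−ω_c),  ω_s=0, ω_r=1
Stage 2: 32(0−ω_c) = −52(1−ω_c)  ⇒  84ω_c = 52  ⇒  ω_c = 13/21
  ⇒ ω_c²/ω_r² = 13/21
Coupling ω_r² = ω_c¹ ⇒ overall = 28/43 × 13/21 = 52/129

52/129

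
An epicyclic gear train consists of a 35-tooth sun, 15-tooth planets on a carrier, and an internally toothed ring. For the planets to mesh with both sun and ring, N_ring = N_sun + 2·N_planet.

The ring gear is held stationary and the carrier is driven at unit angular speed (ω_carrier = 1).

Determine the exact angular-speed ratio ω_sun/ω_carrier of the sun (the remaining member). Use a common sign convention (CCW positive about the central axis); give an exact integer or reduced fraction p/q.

N_ring = 35 + 2·15 = 65
35(ω_s−ω_c) = −65(ω_r−ω_c),  ω_r=0, ω_c=1
ω_s = 1 − (65/35)(0−1) = 20/7
ω_s/ω_c = 20/7

20/7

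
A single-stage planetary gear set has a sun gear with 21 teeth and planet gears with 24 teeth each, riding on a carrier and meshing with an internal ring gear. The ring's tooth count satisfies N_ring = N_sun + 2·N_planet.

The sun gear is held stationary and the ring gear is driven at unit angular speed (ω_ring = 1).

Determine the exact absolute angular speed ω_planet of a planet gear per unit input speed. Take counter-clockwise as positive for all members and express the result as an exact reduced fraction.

23/16

N_ring = 21 + 2·24 = 69
21(ω_s−ω_c) = −69(ω_r−ω_c),  ω_s=0, ω_r=1
21(0−ω_c) = −69(1−ω_c)  ⇒  90ω_c = 69  ⇒  ω_c = 23/30
sun–planet: 21·(0−23/30) = −24·(ω_p−ω_c)  ⇒  ω_p−ω_c = −(21/24)·(-23/30) = 161/240
ω_p = 23/30 + 161/240 = 23/16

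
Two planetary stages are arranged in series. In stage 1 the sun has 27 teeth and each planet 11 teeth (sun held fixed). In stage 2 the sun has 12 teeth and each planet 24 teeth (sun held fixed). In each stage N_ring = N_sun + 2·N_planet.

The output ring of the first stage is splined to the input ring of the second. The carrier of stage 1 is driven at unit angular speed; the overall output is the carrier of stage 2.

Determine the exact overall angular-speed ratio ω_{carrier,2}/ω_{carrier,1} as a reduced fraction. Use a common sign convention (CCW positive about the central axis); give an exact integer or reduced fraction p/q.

Stage 1: N_ring = 27 + 2·11 = 49
Stage 1: 27(ω_s−ω_c) = −49(ω_r−ω_c),  ω_s=0, ω_c=1
Stage 1: ω_r = 1 − (27/49)(0−1) = 76/49
  ⇒ ω_r¹/ω_c¹ = 76/49
Stage 2: N_ring = 12 + 2·24 = 60
Stage 2: 12(ω_s−ω_c) = −60(ω_r−ω_c),  ω_s=0, ω_r=1
Stage 2: 12(0−ω_c) = −60(1−ω_c)  ⇒  72ω_c = 60  ⇒  ω_c = 5/6
  ⇒ ω_c²/ω_r² = 5/6
Coupling ω_r² = ω_r¹ ⇒ overall = 76/49 × 5/6 = 190/147

190/147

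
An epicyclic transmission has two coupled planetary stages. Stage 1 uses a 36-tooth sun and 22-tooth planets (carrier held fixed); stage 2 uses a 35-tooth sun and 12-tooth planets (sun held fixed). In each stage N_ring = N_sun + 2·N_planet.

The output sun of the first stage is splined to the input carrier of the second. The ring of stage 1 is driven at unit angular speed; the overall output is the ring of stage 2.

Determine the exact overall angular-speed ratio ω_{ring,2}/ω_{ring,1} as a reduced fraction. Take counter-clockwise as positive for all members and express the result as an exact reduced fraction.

Stage 1: N_ring = 36 + 2·22 = 80
Stage 1: 36(ω_s−ω_c) = −80(ω_r−ω_c),  ω_c=0, ω_r=1
Stage 1: ω_s = 0 − (80/36)(1−0) = -20/9
  ⇒ ω_s¹/ω_r¹ = -20/9
Stage 2: N_ring = 35 + 2·12 = 59
Stage 2: 35(ω_s−ω_c) = −59(ω_r−ω_c),  ω_s=0, ω_c=1
Stage 2: ω_r = 1 − (35/59)(0−1) = 94/59
  ⇒ ω_r²/ω_c² = 94/59
Coupling ω_c² = ω_s¹ ⇒ overall = -20/9 × 94/59 = -1880/531

-1880/531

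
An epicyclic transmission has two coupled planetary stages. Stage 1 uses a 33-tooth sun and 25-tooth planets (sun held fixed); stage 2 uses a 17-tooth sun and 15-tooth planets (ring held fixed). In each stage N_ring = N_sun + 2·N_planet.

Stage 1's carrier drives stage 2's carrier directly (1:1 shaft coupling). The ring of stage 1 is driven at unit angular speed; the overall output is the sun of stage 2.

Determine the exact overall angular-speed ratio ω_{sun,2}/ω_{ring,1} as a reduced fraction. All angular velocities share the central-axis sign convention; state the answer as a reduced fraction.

Stage 1: N_ring = 33 + 2·25 = 83
Stage 1: 33(ω_s−ω_c) = −83(ω_r−ω_c),  ω_s=0, ω_r=1
Stage 1: 33(0−ω_c) = −83(1−ω_c)  ⇒  116ω_c = 83  ⇒  ω_c = 83/116
  ⇒ ω_c¹/ω_r¹ = 83/116
Stage 2: N_ring = 17 + 2·15 = 47
Stage 2: 17(ω_s−ω_c) = −47(ω_r−ω_c),  ω_r=0, ω_c=1
Stage 2: ω_s = 1 − (47/17)(0−1) = 64/17
  ⇒ ω_s²/ω_c² = 64/17
Coupling ω_c² = ω_c¹ ⇒ overall = 83/116 × 64/17 = 1328/493

1328/493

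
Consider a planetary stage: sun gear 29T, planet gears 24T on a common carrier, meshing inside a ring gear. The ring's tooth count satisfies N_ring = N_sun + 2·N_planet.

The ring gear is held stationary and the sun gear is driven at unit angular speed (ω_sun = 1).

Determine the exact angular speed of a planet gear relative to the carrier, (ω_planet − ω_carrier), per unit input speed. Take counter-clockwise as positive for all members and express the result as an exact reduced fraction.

-2233/2544

N_ring = 29 + 2·24 = 77
29(ω_s−ω_c) = −77(ω_r−ω_c),  ω_r=0, ω_s=1
29(1−ω_c) = −77(0−ω_c)  ⇒  106ω_c = 29  ⇒  ω_c = 29/106
sun–planet: 29·(1−29/106) = −24·(ω_p−ω_c)  ⇒  ω_p−ω_c = −(29/24)·(77/106) = -2233/2544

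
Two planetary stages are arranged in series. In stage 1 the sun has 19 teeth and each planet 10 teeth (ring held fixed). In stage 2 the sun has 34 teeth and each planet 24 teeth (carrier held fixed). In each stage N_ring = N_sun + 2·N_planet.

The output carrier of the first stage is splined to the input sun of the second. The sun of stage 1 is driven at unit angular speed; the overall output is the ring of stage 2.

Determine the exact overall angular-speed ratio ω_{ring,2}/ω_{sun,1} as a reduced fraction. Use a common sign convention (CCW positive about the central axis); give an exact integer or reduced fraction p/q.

-323/2378

Stage 1: N_ring = 19 + 2·10 = 39
Stage 1: 19(ω_s−ω_c) = −39(ω_r−ω_c),  ω_r=0, ω_s=1
Stage 1: 19(1−ω_c) = −39(0−ω_c)  ⇒  58ω_c = 19  ⇒  ω_c = 19/58
  ⇒ ω_c¹/ω_s¹ = 19/58
Stage 2: N_ring = 34 + 2·24 = 82
Stage 2: 34(ω_s−ω_c) = −82(ω_r−ω_c),  ω_c=0, ω_s=1
Stage 2: ω_r = 0 − (34/82)(1−0) = -17/41
  ⇒ ω_r²/ω_s² = -17/41
Coupling ω_s² = ω_c¹ ⇒ overall = 19/58 × -17/41 = -323/2378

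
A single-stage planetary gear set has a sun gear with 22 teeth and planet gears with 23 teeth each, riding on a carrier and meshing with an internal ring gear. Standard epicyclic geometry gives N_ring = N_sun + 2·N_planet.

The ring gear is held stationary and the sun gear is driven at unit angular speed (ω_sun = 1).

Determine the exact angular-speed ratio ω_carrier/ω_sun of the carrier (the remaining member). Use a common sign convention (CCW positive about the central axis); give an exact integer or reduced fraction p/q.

11/45

N_ring = 22 + 2·23 = 68
22(ω_s−ω_c) = −68(ω_r−ω_c),  ω_r=0, ω_s=1
22(1−ω_c) = −68(0−ω_c)  ⇒  90ω_c = 22  ⇒  ω_c = 11/45
ω_c/ω_s = 11/45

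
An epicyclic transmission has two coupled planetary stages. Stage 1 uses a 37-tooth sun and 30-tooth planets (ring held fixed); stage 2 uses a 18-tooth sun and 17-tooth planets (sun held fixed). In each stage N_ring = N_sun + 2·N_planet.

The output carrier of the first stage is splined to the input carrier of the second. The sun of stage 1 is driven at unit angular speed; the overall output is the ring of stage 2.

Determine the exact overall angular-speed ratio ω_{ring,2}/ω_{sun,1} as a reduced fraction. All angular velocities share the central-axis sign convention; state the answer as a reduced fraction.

Stage 1: N_ring = 37 + 2·30 = 97
Stage 1: 37(ω_s−ω_c) = −97(ω_r−ω_c),  ω_r=0, ω_s=1
Stage 1: 37(1−ω_c) = −97(0−ω_c)  ⇒  134ω_c = 37  ⇒  ω_c = 37/134
  ⇒ ω_c¹/ω_s¹ = 37/134
Stage 2: N_ring = 18 + 2·17 = 52
Stage 2: 18(ω_s−ω_c) = −52(ω_r−ω_c),  ω_s=0, ω_c=1
Stage 2: ω_r = 1 − (18/52)(0−1) = 35/26
  ⇒ ω_r²/ω_c² = 35/26
Coupling ω_c² = ω_c¹ ⇒ overall = 37/134 × 35/26 = 1295/3484

1295/3484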